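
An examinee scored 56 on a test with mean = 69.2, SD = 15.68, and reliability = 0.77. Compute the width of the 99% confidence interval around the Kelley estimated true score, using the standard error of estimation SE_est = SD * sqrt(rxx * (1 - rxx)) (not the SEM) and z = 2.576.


True score estimate = 0.77*56 + 0.23*69.2 = 59.036
SE_est = SD * sqrt(rxx * (1 - rxx)) = 15.68 * sqrt(0.77 * 0.23) = 15.68 * sqrt(0.1771) = 6.598654
CI = T_est +/- z * SE_est, so width = 2 * z * SE_est = 2 * 2.576 * 6.598654
Width = 33.9963

33.9963


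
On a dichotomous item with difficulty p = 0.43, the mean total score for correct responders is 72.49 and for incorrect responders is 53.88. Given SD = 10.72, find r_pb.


q = 1 - p = 0.57
rpb = ((M1 - M0) / SD) * sqrt(p * q)
rpb = ((72.49 - 53.88) / 10.72) * sqrt(0.43 * 0.57)
rpb = 0.8595

0.8595


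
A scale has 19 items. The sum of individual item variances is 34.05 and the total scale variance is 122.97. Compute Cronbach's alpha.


alpha = (k/(k-1)) * (1 - sum(si^2)/s_total^2)
= (19/18) * (1 - 34.05/122.97)
alpha = 0.7633

0.7633


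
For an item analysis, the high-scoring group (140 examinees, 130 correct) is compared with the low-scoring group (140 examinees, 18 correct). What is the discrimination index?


p_upper = 130/140 = 0.9286
p_lower = 18/140 = 0.1286
D = 0.9286 - 0.1286 = 0.8

0.8


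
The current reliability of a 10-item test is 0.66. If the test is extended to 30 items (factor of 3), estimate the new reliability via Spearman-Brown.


r_new = (n * rxx) / (1 + (n-1) * rxx)
r_new = (3 * 0.66) / (1 + 2 * 0.66)
r_new = 1.98 / 2.32
r_new = 0.8534

0.8534


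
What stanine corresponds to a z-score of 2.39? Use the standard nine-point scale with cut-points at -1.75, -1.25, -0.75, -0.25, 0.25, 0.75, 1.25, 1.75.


Stanine boundaries: [-1.75, -1.25, -0.75, -0.25, 0.25, 0.75, 1.25, 1.75]
z = 2.39
Check each boundary:
  z >= -1.75 -> could be stanine 2
  z >= -1.25 -> could be stanine 3
  z >= -0.75 -> could be stanine 4
  z >= -0.25 -> could be stanine 5
  z >= 0.25 -> could be stanine 6
  z >= 0.75 -> could be stanine 7
  z >= 1.25 -> could be stanine 8
  z >= 1.75 -> could be stanine 9
Highest qualifying boundary gives stanine = 9

9


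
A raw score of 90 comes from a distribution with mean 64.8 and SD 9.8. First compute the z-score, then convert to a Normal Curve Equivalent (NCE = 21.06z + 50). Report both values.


z = (X - mean) / SD = (90 - 64.8) / 9.8
z = 25.2 / 9.8
z = 2.5714
NCE = NCE = 21.06z + 50
Carry z at full precision (z = 25.2 / 9.8) into the conversion:
NCE = 21.06 * (25.2 / 9.8) + 50 = 530.712 / 9.8 + 50
NCE = 54.1543 + 50
NCE = 104.1543

104.1543


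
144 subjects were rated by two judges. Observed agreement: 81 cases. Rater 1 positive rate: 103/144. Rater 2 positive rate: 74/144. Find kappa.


P_o = 81/144 = 0.5625
P_e = (103*74 + 41*70) / 20736 = 0.50598
kappa = (P_o - P_e) / (1 - P_e)
kappa = (0.5625 - 0.50598) / (1 - 0.50598)
kappa = 0.1144

0.1144


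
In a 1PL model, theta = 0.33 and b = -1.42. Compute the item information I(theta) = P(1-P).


P = 1/(1+exp(-(0.33--1.42))) = 0.852
I = P*(1-P) = 0.852 * 0.148
I = 0.1261

0.1261


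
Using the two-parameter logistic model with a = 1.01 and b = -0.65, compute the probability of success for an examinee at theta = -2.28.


a*(theta - b) = 1.01 * (-2.28 - -0.65) = -1.6463
exp(--1.6463) = 5.1877
P = 1 / (1 + 5.1877)
P = 0.1616

0.1616


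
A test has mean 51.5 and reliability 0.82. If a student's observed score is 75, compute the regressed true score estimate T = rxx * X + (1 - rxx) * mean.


T_est = rxx * X + (1 - rxx) * mean
T_est = 0.82 * 75 + 0.18 * 51.5
T_est = 61.5 + 9.27
T_est = 70.77

70.77


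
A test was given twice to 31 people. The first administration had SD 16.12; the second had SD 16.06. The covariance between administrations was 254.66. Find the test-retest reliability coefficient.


r = cov(X,Y) / (SD_X * SD_Y)
r = 254.66 / (16.12 * 16.06)
r = 254.66 / 258.8872
r = 0.9837

0.9837


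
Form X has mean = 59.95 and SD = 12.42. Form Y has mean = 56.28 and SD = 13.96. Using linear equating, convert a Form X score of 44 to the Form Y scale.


slope = SD_Y / SD_X = 13.96 / 12.42 ~ 1.124
intercept = mean_Y - slope * mean_X = 56.28 - (13.96 / 12.42) * 59.95 ~ -11.1034
Y = slope * X + intercept. To avoid rounding drift from the rounded slope/intercept, evaluate the equivalent form Y = mean_Y + SD_Y * (X - mean_X) / SD_X at full precision:
Y = 56.28 + 13.96 * (44 - 59.95) / 12.42
Y = 56.28 - 13.96 * 15.95 / 12.42
Y = 56.28 - 222.662 / 12.42
Y = 56.28 - 17.9277
Y = 38.3523

38.3523


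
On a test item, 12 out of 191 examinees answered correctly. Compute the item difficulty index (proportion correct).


Item difficulty p = number correct / total examinees
p = 12 / 191
p = 0.0628

0.0628


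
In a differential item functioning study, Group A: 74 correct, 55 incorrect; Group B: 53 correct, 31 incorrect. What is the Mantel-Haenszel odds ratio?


Odds_A = 74/55 = 1.3455
Odds_B = 53/31 = 1.7097
OR = Odds_A / Odds_B = 1.3455 / 1.7097
Exactly, OR = (74 * 31) / (55 * 53) = 2294 / 2915
OR = 0.787

0.787


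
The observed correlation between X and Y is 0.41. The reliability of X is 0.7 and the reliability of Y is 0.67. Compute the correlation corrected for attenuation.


r_corrected = rxy / sqrt(rxx * ryy)
= 0.41 / sqrt(0.7 * 0.67)
= 0.41 / sqrt(0.469)
= 0.41 / 0.684836
r_corrected = 0.5987

0.5987


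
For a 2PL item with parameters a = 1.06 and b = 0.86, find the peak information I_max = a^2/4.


For 2PL, max info at theta = b = 0.86
I_max = a^2 / 4 = 1.06^2 / 4
= 1.1236 / 4
I_max = 0.2809

0.2809


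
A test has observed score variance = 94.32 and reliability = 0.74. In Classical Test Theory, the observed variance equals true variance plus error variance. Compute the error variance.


var_true = rxx * var_obs = 0.74 * 94.32 = 69.7968
var_error = var_obs - var_true
var_error = 94.32 - 69.7968
var_error = 24.5232

24.5232


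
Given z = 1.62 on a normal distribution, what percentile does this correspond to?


CDF(z) = 0.5 * (1 + erf(z/sqrt(2)))
erf(1.1455) = 0.8948
CDF = 0.9474
Percentile rank = 0.9474 * 100 = 94.74

94.74


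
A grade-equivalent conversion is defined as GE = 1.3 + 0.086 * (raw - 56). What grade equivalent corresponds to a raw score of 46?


raw - median = 46 - 56 = -10
slope * diff = 0.086 * -10 = -0.86
GE = 1.3 + -0.86
GE = 0.44

0.44


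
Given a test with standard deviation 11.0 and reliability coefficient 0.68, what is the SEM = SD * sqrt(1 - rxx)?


SEM = SD * sqrt(1 - rxx)
SEM = 11.0 * sqrt(1 - 0.68)
SEM = 11.0 * sqrt(0.32) = 11.0 * 0.565685
SEM = 6.2225

6.2225


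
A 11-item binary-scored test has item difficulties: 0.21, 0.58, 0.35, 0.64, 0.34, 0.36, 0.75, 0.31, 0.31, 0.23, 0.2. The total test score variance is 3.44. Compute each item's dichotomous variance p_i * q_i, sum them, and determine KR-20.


For each item, compute p_i * q_i:
  Item 1: 0.21 * 0.79 = 0.1659
  Item 2: 0.58 * 0.42 = 0.2436
  Item 3: 0.35 * 0.65 = 0.2275
  Item 4: 0.64 * 0.36 = 0.2304
  Item 5: 0.34 * 0.66 = 0.2244
  Item 6: 0.36 * 0.64 = 0.2304
  Item 7: 0.75 * 0.25 = 0.1875
  Item 8: 0.31 * 0.69 = 0.2139
  Item 9: 0.31 * 0.69 = 0.2139
  Item 10: 0.23 * 0.77 = 0.1771
  Item 11: 0.2 * 0.8 = 0.16
Sum(p_i * q_i) = 0.1659 + 0.2436 + 0.2275 + 0.2304 + 0.2244 + 0.2304 + 0.1875 + 0.2139 + 0.2139 + 0.1771 + 0.16 = 2.2746
KR-20 = (k/(k-1)) * (1 - Sum(p_i*q_i) / Var_total)
= (11/10) * (1 - 2.2746/3.44)
= 1.1 * 0.3388
KR-20 = 0.3727

0.3727


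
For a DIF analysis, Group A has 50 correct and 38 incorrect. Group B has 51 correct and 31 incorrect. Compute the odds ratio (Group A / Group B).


Odds_A = 50/38 = 1.3158
Odds_B = 51/31 = 1.6452
OR = Odds_A / Odds_B = 1.3158 / 1.6452
Exactly, OR = (50 * 31) / (38 * 51) = 1550 / 1938
OR = 0.7998

0.7998


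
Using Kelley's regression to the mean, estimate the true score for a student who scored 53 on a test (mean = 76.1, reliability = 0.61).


T_est = rxx * X + (1 - rxx) * mean
T_est = 0.61 * 53 + 0.39 * 76.1
T_est = 32.33 + 29.679
T_est = 62.009

62.009


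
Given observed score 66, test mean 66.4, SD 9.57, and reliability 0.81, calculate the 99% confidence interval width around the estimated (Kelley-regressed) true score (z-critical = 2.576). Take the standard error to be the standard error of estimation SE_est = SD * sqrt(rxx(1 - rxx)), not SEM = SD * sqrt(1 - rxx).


True score estimate = 0.81*66 + 0.19*66.4 = 66.076
SE_est = SD * sqrt(rxx * (1 - rxx)) = 9.57 * sqrt(0.81 * 0.19) = 9.57 * sqrt(0.1539) = 3.75432
CI = T_est +/- z * SE_est, so width = 2 * z * SE_est = 2 * 2.576 * 3.75432
Width = 19.3423

19.3423


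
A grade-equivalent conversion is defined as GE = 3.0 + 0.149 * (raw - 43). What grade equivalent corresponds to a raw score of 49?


raw - median = 49 - 43 = 6
slope * diff = 0.149 * 6 = 0.894
GE = 3.0 + 0.894
GE = 3.894

3.894


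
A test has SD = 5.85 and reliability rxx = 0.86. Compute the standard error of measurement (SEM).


SEM = SD * sqrt(1 - rxx)
SEM = 5.85 * sqrt(1 - 0.86)
SEM = 5.85 * sqrt(0.14) = 5.85 * 0.374166
SEM = 2.1889

2.1889


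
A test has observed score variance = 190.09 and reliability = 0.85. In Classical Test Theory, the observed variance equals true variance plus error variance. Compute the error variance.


var_true = rxx * var_obs = 0.85 * 190.09 = 161.5765
var_error = var_obs - var_true
var_error = 190.09 - 161.5765
var_error = 28.5135

28.5135


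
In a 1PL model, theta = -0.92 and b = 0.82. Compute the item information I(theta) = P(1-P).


P = 1/(1+exp(-(-0.92-0.82))) = 0.1493
I = P*(1-P) = 0.1493 * 0.8507
I = 0.127

0.127


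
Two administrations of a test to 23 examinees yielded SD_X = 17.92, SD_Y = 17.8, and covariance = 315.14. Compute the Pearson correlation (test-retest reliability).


r = cov(X,Y) / (SD_X * SD_Y)
r = 315.14 / (17.92 * 17.8)
r = 315.14 / 318.976
r = 0.988

0.988


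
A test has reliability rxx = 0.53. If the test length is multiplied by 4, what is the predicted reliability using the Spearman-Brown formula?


r_new = (n * rxx) / (1 + (n-1) * rxx)
r_new = (4 * 0.53) / (1 + 3 * 0.53)
r_new = 2.12 / 2.59
r_new = 0.8185

0.8185


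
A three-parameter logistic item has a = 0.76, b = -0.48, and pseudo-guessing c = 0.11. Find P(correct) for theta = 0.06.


logit = 0.76*(0.06 - -0.48) = 0.4104
P* = 1/(1 + exp(-0.4104)) = 0.6012
P = 0.11 + (1 - 0.11) * 0.6012
P = 0.6451

0.6451


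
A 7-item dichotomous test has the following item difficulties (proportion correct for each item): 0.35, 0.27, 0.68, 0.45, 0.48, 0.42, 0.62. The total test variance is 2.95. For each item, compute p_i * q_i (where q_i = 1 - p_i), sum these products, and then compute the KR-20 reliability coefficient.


For each item, compute p_i * q_i:
  Item 1: 0.35 * 0.65 = 0.2275
  Item 2: 0.27 * 0.73 = 0.1971
  Item 3: 0.68 * 0.32 = 0.2176
  Item 4: 0.45 * 0.55 = 0.2475
  Item 5: 0.48 * 0.52 = 0.2496
  Item 6: 0.42 * 0.58 = 0.2436
  Item 7: 0.62 * 0.38 = 0.2356
Sum(p_i * q_i) = 0.2275 + 0.1971 + 0.2176 + 0.2475 + 0.2496 + 0.2436 + 0.2356 = 1.6185
KR-20 = (k/(k-1)) * (1 - Sum(p_i*q_i) / Var_total)
= (7/6) * (1 - 1.6185/2.95)
= 1.1667 * 0.4514
KR-20 = 0.5266

0.5266


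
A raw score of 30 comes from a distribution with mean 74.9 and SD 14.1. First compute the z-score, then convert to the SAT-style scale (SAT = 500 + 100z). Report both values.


z = (X - mean) / SD = (30 - 74.9) / 14.1
z = -44.9 / 14.1
z = -3.1844
SAT-scale = SAT = 500 + 100z
Carry z at full precision (z = -44.9 / 14.1) into the conversion:
SAT-scale = 500 + 100 * (-44.9 / 14.1) = 500 + -4490 / 14.1
SAT-scale = 500 + -318.4397
SAT-scale = 181.5603

181.5603


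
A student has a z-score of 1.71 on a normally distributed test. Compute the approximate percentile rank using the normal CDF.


CDF(z) = 0.5 * (1 + erf(z/sqrt(2)))
erf(1.2092) = 0.9127
CDF = 0.9564
Percentile rank = 0.9564 * 100 = 95.64

95.64


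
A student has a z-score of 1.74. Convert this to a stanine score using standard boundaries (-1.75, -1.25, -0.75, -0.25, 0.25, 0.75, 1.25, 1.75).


Stanine boundaries: [-1.75, -1.25, -0.75, -0.25, 0.25, 0.75, 1.25, 1.75]
z = 1.74
Check each boundary:
  z >= -1.75 -> could be stanine 2
  z >= -1.25 -> could be stanine 3
  z >= -0.75 -> could be stanine 4
  z >= -0.25 -> could be stanine 5
  z >= 0.25 -> could be stanine 6
  z >= 0.75 -> could be stanine 7
  z >= 1.25 -> could be stanine 8
  z < 1.75
Highest qualifying boundary gives stanine = 8

8


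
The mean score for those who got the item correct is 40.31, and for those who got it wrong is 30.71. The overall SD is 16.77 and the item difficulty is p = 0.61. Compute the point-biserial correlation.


q = 1 - p = 0.39
rpb = ((M1 - M0) / SD) * sqrt(p * q)
rpb = ((40.31 - 30.71) / 16.77) * sqrt(0.61 * 0.39)
rpb = 0.2792

0.2792


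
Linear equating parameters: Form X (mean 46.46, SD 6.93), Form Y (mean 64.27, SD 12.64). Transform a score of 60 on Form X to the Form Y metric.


slope = SD_Y / SD_X = 12.64 / 6.93 ~ 1.824
intercept = mean_Y - slope * mean_X = 64.27 - (12.64 / 6.93) * 46.46 ~ -20.4709
Y = slope * X + intercept. To avoid rounding drift from the rounded slope/intercept, evaluate the equivalent form Y = mean_Y + SD_Y * (X - mean_X) / SD_X at full precision:
Y = 64.27 + 12.64 * (60 - 46.46) / 6.93
Y = 64.27 + 12.64 * 13.54 / 6.93
Y = 64.27 + 171.1456 / 6.93
Y = 64.27 + 24.6963
Y = 88.9663

88.9663


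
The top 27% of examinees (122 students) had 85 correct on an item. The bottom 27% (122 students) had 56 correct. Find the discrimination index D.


p_upper = 85/122 = 0.6967
p_lower = 56/122 = 0.459
D = 0.6967 - 0.459 = 0.2377

0.2377


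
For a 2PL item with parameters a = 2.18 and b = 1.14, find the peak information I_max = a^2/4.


For 2PL, max info at theta = b = 1.14
I_max = a^2 / 4 = 2.18^2 / 4
= 4.7524 / 4
I_max = 1.1881

1.1881


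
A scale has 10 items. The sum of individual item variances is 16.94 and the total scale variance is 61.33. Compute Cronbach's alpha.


alpha = (k/(k-1)) * (1 - sum(si^2)/s_total^2)
= (10/9) * (1 - 16.94/61.33)
alpha = 0.8042

0.8042


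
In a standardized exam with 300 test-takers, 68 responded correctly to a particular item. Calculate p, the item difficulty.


Item difficulty p = number correct / total examinees
p = 68 / 300
p = 0.2267

0.2267


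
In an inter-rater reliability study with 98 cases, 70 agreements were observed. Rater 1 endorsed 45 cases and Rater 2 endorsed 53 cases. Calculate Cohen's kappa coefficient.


P_o = 70/98 = 0.714286
P_e = (45*53 + 53*45) / 9604 = 0.496668
kappa = (P_o - P_e) / (1 - P_e)
kappa = (0.714286 - 0.496668) / (1 - 0.496668)
kappa = 0.4324

0.4324


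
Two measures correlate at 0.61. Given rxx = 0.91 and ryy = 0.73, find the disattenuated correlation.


r_corrected = rxy / sqrt(rxx * ryy)
= 0.61 / sqrt(0.91 * 0.73)
= 0.61 / sqrt(0.6643)
= 0.61 / 0.815046
r_corrected = 0.7484

0.7484


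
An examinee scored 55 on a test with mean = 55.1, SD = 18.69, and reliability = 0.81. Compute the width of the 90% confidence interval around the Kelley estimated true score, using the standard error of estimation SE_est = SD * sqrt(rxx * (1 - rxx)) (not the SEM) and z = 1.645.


True score estimate = 0.81*55 + 0.19*55.1 = 55.019
SE_est = SD * sqrt(rxx * (1 - rxx)) = 18.69 * sqrt(0.81 * 0.19) = 18.69 * sqrt(0.1539) = 7.332104
CI = T_est +/- z * SE_est, so width = 2 * z * SE_est = 2 * 1.645 * 7.332104
Width = 24.1226

24.1226


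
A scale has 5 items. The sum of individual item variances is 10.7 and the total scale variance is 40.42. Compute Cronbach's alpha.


alpha = (k/(k-1)) * (1 - sum(si^2)/s_total^2)
= (5/4) * (1 - 10.7/40.42)
alpha = 0.9191

0.9191


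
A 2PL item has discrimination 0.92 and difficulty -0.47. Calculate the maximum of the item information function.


For 2PL, max info at theta = b = -0.47
I_max = a^2 / 4 = 0.92^2 / 4
= 0.8464 / 4
I_max = 0.2116

0.2116


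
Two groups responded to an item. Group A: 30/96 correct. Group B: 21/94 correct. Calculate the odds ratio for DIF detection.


Odds_A = 30/66 = 0.4545
Odds_B = 21/73 = 0.2877
OR = Odds_A / Odds_B = 0.4545 / 0.2877
Exactly, OR = (30 * 73) / (66 * 21) = 2190 / 1386
OR = 1.5801

1.5801


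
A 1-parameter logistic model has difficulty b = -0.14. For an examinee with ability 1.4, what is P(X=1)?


theta - b = 1.4 - -0.14 = 1.54
exp(-(theta - b)) = exp(-1.54) = 0.2144
P = 1 / (1 + 0.2144)
P = 0.8235

0.8235


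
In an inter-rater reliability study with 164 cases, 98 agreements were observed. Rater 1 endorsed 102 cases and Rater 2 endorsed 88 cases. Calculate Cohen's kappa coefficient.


P_o = 98/164 = 0.597561
P_e = (102*88 + 62*76) / 26896 = 0.508923
kappa = (P_o - P_e) / (1 - P_e)
kappa = (0.597561 - 0.508923) / (1 - 0.508923)
kappa = 0.1805

0.1805


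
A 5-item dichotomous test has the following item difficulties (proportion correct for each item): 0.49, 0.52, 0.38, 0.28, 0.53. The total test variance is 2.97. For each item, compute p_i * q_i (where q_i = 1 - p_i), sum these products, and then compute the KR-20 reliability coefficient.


For each item, compute p_i * q_i:
  Item 1: 0.49 * 0.51 = 0.2499
  Item 2: 0.52 * 0.48 = 0.2496
  Item 3: 0.38 * 0.62 = 0.2356
  Item 4: 0.28 * 0.72 = 0.2016
  Item 5: 0.53 * 0.47 = 0.2491
Sum(p_i * q_i) = 0.2499 + 0.2496 + 0.2356 + 0.2016 + 0.2491 = 1.1858
KR-20 = (k/(k-1)) * (1 - Sum(p_i*q_i) / Var_total)
= (5/4) * (1 - 1.1858/2.97)
= 1.25 * 0.6007
KR-20 = 0.7509

0.7509


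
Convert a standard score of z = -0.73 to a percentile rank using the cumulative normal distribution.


CDF(z) = 0.5 * (1 + erf(z/sqrt(2)))
erf(-0.5162) = -0.5346
CDF = 0.2327
Percentile rank = 0.2327 * 100 = 23.27

23.27


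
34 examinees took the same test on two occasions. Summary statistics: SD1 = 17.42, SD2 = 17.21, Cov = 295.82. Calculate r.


r = cov(X,Y) / (SD_X * SD_Y)
r = 295.82 / (17.42 * 17.21)
r = 295.82 / 299.7982
r = 0.9867

0.9867


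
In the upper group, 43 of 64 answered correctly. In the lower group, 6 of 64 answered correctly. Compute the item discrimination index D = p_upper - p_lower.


p_upper = 43/64 = 0.6719
p_lower = 6/64 = 0.0938
D = 0.6719 - 0.0938 = 0.5781

0.5781


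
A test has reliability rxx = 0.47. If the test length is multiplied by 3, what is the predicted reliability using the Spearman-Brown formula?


r_new = (n * rxx) / (1 + (n-1) * rxx)
r_new = (3 * 0.47) / (1 + 2 * 0.47)
r_new = 1.41 / 1.94
r_new = 0.7268

0.7268


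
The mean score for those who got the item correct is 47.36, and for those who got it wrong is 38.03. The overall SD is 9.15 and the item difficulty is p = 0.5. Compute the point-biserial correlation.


q = 1 - p = 0.5
rpb = ((M1 - M0) / SD) * sqrt(p * q)
rpb = ((47.36 - 38.03) / 9.15) * sqrt(0.5 * 0.5)
rpb = 0.5098

0.5098


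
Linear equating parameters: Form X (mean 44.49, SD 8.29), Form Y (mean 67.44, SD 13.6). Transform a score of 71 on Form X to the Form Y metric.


slope = SD_Y / SD_X = 13.6 / 8.29 ~ 1.6405
intercept = mean_Y - slope * mean_X = 67.44 - (13.6 / 8.29) * 44.49 ~ -5.5472
Y = slope * X + intercept. To avoid rounding drift from the rounded slope/intercept, evaluate the equivalent form Y = mean_Y + SD_Y * (X - mean_X) / SD_X at full precision:
Y = 67.44 + 13.6 * (71 - 44.49) / 8.29
Y = 67.44 + 13.6 * 26.51 / 8.29
Y = 67.44 + 360.536 / 8.29
Y = 67.44 + 43.4905
Y = 110.9305

110.9305


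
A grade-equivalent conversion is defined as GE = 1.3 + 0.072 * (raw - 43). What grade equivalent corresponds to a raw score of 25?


raw - median = 25 - 43 = -18
slope * diff = 0.072 * -18 = -1.296
GE = 1.3 + -1.296
GE = 0.004

0.004


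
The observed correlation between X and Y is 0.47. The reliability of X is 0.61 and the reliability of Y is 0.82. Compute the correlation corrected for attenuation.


r_corrected = rxy / sqrt(rxx * ryy)
= 0.47 / sqrt(0.61 * 0.82)
= 0.47 / sqrt(0.5002)
= 0.47 / 0.707248
r_corrected = 0.6645

0.6645


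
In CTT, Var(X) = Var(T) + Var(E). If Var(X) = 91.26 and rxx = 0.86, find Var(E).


var_true = rxx * var_obs = 0.86 * 91.26 = 78.4836
var_error = var_obs - var_true
var_error = 91.26 - 78.4836
var_error = 12.7764

12.7764


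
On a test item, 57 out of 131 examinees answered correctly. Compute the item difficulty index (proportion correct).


Item difficulty p = number correct / total examinees
p = 57 / 131
p = 0.4351

0.4351


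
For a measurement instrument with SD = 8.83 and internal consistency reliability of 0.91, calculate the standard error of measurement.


SEM = SD * sqrt(1 - rxx)
SEM = 8.83 * sqrt(1 - 0.91)
SEM = 8.83 * sqrt(0.09) = 8.83 * 0.3
SEM = 2.649

2.649


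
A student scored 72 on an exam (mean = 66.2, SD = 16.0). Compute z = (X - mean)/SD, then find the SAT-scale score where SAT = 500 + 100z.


z = (X - mean) / SD = (72 - 66.2) / 16.0
z = 5.8 / 16.0
z = 0.3625
SAT-scale = SAT = 500 + 100z
Carry z at full precision (z = 5.8 / 16.0) into the conversion:
SAT-scale = 500 + 100 * (5.8 / 16.0) = 500 + 580 / 16.0
SAT-scale = 500 + 36.25
SAT-scale = 536.25

536.25


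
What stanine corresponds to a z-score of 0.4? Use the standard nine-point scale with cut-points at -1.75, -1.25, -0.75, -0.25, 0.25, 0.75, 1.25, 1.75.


Stanine boundaries: [-1.75, -1.25, -0.75, -0.25, 0.25, 0.75, 1.25, 1.75]
z = 0.4
Check each boundary:
  z >= -1.75 -> could be stanine 2
  z >= -1.25 -> could be stanine 3
  z >= -0.75 -> could be stanine 4
  z >= -0.25 -> could be stanine 5
  z >= 0.25 -> could be stanine 6
  z < 0.75
  z < 1.25
  z < 1.75
Highest qualifying boundary gives stanine = 6

6


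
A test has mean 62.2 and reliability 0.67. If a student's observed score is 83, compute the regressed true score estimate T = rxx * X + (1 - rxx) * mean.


T_est = rxx * X + (1 - rxx) * mean
T_est = 0.67 * 83 + 0.33 * 62.2
T_est = 55.61 + 20.526
T_est = 76.136

76.136


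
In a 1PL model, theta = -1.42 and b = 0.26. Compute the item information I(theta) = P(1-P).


P = 1/(1+exp(-(-1.42-0.26))) = 0.1571
I = P*(1-P) = 0.1571 * 0.8429
I = 0.1324

0.1324


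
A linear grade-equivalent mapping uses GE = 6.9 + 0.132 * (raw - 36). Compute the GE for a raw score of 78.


raw - median = 78 - 36 = 42
slope * diff = 0.132 * 42 = 5.544
GE = 6.9 + 5.544
GE = 12.444

12.444


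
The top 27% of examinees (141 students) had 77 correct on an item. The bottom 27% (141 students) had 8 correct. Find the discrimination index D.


p_upper = 77/141 = 0.5461
p_lower = 8/141 = 0.0567
D = 0.5461 - 0.0567 = 0.4894

0.4894


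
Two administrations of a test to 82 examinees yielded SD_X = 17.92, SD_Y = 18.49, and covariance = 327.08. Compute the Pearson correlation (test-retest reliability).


r = cov(X,Y) / (SD_X * SD_Y)
r = 327.08 / (17.92 * 18.49)
r = 327.08 / 331.3408
r = 0.9871

0.9871


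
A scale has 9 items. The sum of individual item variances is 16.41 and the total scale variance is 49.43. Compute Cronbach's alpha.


alpha = (k/(k-1)) * (1 - sum(si^2)/s_total^2)
= (9/8) * (1 - 16.41/49.43)
alpha = 0.7515

0.7515


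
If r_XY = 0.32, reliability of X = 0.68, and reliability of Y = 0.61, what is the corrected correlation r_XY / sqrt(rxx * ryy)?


r_corrected = rxy / sqrt(rxx * ryy)
= 0.32 / sqrt(0.68 * 0.61)
= 0.32 / sqrt(0.4148)
= 0.32 / 0.64405
r_corrected = 0.4969

0.4969


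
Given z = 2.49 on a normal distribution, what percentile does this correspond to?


CDF(z) = 0.5 * (1 + erf(z/sqrt(2)))
erf(1.7607) = 0.9872
CDF = 0.9936
Percentile rank = 0.9936 * 100 = 99.36

99.36


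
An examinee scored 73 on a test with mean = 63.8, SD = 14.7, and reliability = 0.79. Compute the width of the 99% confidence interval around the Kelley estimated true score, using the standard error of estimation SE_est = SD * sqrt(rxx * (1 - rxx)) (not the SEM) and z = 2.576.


True score estimate = 0.79*73 + 0.21*63.8 = 71.068
SE_est = SD * sqrt(rxx * (1 - rxx)) = 14.7 * sqrt(0.79 * 0.21) = 14.7 * sqrt(0.1659) = 5.987431
CI = T_est +/- z * SE_est, so width = 2 * z * SE_est = 2 * 2.576 * 5.987431
Width = 30.8472

30.8472


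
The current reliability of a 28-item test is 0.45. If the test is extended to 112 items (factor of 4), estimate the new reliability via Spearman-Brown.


r_new = (n * rxx) / (1 + (n-1) * rxx)
r_new = (4 * 0.45) / (1 + 3 * 0.45)
r_new = 1.8 / 2.35
r_new = 0.766

0.766


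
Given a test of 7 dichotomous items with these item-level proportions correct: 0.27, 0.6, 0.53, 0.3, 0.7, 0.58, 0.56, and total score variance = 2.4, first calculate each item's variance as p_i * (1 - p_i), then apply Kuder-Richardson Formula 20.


For each item, compute p_i * q_i:
  Item 1: 0.27 * 0.73 = 0.1971
  Item 2: 0.6 * 0.4 = 0.24
  Item 3: 0.53 * 0.47 = 0.2491
  Item 4: 0.3 * 0.7 = 0.21
  Item 5: 0.7 * 0.3 = 0.21
  Item 6: 0.58 * 0.42 = 0.2436
  Item 7: 0.56 * 0.44 = 0.2464
Sum(p_i * q_i) = 0.1971 + 0.24 + 0.2491 + 0.21 + 0.21 + 0.2436 + 0.2464 = 1.5962
KR-20 = (k/(k-1)) * (1 - Sum(p_i*q_i) / Var_total)
= (7/6) * (1 - 1.5962/2.4)
= 1.1667 * 0.3349
KR-20 = 0.3907

0.3907


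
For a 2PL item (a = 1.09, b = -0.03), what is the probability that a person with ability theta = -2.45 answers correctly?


a*(theta - b) = 1.09 * (-2.45 - -0.03) = -2.6378
exp(--2.6378) = 13.9824
P = 1 / (1 + 13.9824)
P = 0.0667

0.0667


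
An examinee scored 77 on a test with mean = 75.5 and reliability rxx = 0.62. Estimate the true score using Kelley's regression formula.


T_est = rxx * X + (1 - rxx) * mean
T_est = 0.62 * 77 + 0.38 * 75.5
T_est = 47.74 + 28.69
T_est = 76.43

76.43


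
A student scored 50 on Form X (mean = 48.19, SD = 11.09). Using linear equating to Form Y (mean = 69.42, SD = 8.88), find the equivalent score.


slope = SD_Y / SD_X = 8.88 / 11.09 ~ 0.8007
intercept = mean_Y - slope * mean_X = 69.42 - (8.88 / 11.09) * 48.19 ~ 30.8332
Y = slope * X + intercept. To avoid rounding drift from the rounded slope/intercept, evaluate the equivalent form Y = mean_Y + SD_Y * (X - mean_X) / SD_X at full precision:
Y = 69.42 + 8.88 * (50 - 48.19) / 11.09
Y = 69.42 + 8.88 * 1.81 / 11.09
Y = 69.42 + 16.0728 / 11.09
Y = 69.42 + 1.4493
Y = 70.8693

70.8693


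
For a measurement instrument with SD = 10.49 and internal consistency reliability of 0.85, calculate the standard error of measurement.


SEM = SD * sqrt(1 - rxx)
SEM = 10.49 * sqrt(1 - 0.85)
SEM = 10.49 * sqrt(0.15) = 10.49 * 0.387298
SEM = 4.0628

4.0628


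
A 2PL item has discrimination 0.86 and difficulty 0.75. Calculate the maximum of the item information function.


For 2PL, max info at theta = b = 0.75
I_max = a^2 / 4 = 0.86^2 / 4
= 0.7396 / 4
I_max = 0.1849

0.1849


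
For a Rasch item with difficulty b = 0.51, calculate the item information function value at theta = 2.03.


P = 1/(1+exp(-(2.03-0.51))) = 0.8205
I = P*(1-P) = 0.8205 * 0.1795
I = 0.1473

0.1473


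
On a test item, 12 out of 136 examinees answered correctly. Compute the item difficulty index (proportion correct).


Item difficulty p = number correct / total examinees
p = 12 / 136
p = 0.0882

0.0882


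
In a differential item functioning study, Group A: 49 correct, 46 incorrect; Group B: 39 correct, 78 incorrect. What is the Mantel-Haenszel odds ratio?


Odds_A = 49/46 = 1.0652
Odds_B = 39/78 = 0.5
OR = Odds_A / Odds_B = 1.0652 / 0.5
Exactly, OR = (49 * 78) / (46 * 39) = 3822 / 1794
OR = 2.1304

2.1304


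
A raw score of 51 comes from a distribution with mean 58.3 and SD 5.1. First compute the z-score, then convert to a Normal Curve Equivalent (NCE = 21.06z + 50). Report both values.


z = (X - mean) / SD = (51 - 58.3) / 5.1
z = -7.3 / 5.1
z = -1.4314
NCE = NCE = 21.06z + 50
Carry z at full precision (z = -7.3 / 5.1) into the conversion:
NCE = 21.06 * (-7.3 / 5.1) + 50 = -153.738 / 5.1 + 50
NCE = -30.1447 + 50
NCE = 19.8553

19.8553


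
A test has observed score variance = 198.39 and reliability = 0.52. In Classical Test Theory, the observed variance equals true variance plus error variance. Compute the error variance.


var_true = rxx * var_obs = 0.52 * 198.39 = 103.1628
var_error = var_obs - var_true
var_error = 198.39 - 103.1628
var_error = 95.2272

95.2272


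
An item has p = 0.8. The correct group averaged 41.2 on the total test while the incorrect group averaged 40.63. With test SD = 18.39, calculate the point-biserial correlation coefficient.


q = 1 - p = 0.2
rpb = ((M1 - M0) / SD) * sqrt(p * q)
rpb = ((41.2 - 40.63) / 18.39) * sqrt(0.8 * 0.2)
rpb = 0.0124

0.0124


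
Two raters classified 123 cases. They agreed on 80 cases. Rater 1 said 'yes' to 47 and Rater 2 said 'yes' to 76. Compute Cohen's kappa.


P_o = 80/123 = 0.650407
P_e = (47*76 + 76*47) / 15129 = 0.472206
kappa = (P_o - P_e) / (1 - P_e)
kappa = (0.650407 - 0.472206) / (1 - 0.472206)
kappa = 0.3376

0.3376


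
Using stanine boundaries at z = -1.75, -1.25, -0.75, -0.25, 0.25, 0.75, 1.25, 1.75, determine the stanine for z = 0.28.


Stanine boundaries: [-1.75, -1.25, -0.75, -0.25, 0.25, 0.75, 1.25, 1.75]
z = 0.28
Check each boundary:
  z >= -1.75 -> could be stanine 2
  z >= -1.25 -> could be stanine 3
  z >= -0.75 -> could be stanine 4
  z >= -0.25 -> could be stanine 5
  z >= 0.25 -> could be stanine 6
  z < 0.75
  z < 1.25
  z < 1.75
Highest qualifying boundary gives stanine = 6

6


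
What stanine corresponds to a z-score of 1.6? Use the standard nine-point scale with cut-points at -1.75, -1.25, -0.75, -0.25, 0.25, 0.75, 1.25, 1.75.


Stanine boundaries: [-1.75, -1.25, -0.75, -0.25, 0.25, 0.75, 1.25, 1.75]
z = 1.6
Check each boundary:
  z >= -1.75 -> could be stanine 2
  z >= -1.25 -> could be stanine 3
  z >= -0.75 -> could be stanine 4
  z >= -0.25 -> could be stanine 5
  z >= 0.25 -> could be stanine 6
  z >= 0.75 -> could be stanine 7
  z >= 1.25 -> could be stanine 8
  z < 1.75
Highest qualifying boundary gives stanine = 8

8


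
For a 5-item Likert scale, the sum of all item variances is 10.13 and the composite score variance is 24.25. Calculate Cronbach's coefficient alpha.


alpha = (k/(k-1)) * (1 - sum(si^2)/s_total^2)
= (5/4) * (1 - 10.13/24.25)
alpha = 0.7278

0.7278


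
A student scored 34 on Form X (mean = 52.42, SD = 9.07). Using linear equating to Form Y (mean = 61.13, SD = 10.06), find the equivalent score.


slope = SD_Y / SD_X = 10.06 / 9.07 ~ 1.1092
intercept = mean_Y - slope * mean_X = 61.13 - (10.06 / 9.07) * 52.42 ~ 2.9883
Y = slope * X + intercept. To avoid rounding drift from the rounded slope/intercept, evaluate the equivalent form Y = mean_Y + SD_Y * (X - mean_X) / SD_X at full precision:
Y = 61.13 + 10.06 * (34 - 52.42) / 9.07
Y = 61.13 - 10.06 * 18.42 / 9.07
Y = 61.13 - 185.3052 / 9.07
Y = 61.13 - 20.4306
Y = 40.6994

40.6994


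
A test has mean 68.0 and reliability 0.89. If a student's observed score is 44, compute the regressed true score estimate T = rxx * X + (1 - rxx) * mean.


T_est = rxx * X + (1 - rxx) * mean
T_est = 0.89 * 44 + 0.11 * 68.0
T_est = 39.16 + 7.48
T_est = 46.64

46.64


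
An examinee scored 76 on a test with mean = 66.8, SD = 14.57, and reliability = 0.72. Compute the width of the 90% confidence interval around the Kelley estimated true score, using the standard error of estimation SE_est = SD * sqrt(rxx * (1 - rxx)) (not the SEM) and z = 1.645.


True score estimate = 0.72*76 + 0.28*66.8 = 73.424
SE_est = SD * sqrt(rxx * (1 - rxx)) = 14.57 * sqrt(0.72 * 0.28) = 14.57 * sqrt(0.2016) = 6.541914
CI = T_est +/- z * SE_est, so width = 2 * z * SE_est = 2 * 1.645 * 6.541914
Width = 21.5229

21.5229


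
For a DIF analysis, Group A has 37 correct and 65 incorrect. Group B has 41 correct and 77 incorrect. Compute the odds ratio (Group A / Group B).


Odds_A = 37/65 = 0.5692
Odds_B = 41/77 = 0.5325
OR = Odds_A / Odds_B = 0.5692 / 0.5325
Exactly, OR = (37 * 77) / (65 * 41) = 2849 / 2665
OR = 1.069

1.069


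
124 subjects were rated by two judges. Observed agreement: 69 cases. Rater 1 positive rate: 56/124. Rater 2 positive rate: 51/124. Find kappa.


P_o = 69/124 = 0.556452
P_e = (56*51 + 68*73) / 15376 = 0.508585
kappa = (P_o - P_e) / (1 - P_e)
kappa = (0.556452 - 0.508585) / (1 - 0.508585)
kappa = 0.0974

0.0974


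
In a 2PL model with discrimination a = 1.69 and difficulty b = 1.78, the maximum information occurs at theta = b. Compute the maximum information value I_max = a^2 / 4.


For 2PL, max info at theta = b = 1.78
I_max = a^2 / 4 = 1.69^2 / 4
= 2.8561 / 4
I_max = 0.714

0.714


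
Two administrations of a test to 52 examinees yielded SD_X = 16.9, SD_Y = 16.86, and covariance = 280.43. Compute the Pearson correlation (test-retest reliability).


r = cov(X,Y) / (SD_X * SD_Y)
r = 280.43 / (16.9 * 16.86)
r = 280.43 / 284.934
r = 0.9842

0.9842


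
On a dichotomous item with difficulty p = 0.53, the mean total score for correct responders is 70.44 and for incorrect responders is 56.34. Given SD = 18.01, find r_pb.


q = 1 - p = 0.47
rpb = ((M1 - M0) / SD) * sqrt(p * q)
rpb = ((70.44 - 56.34) / 18.01) * sqrt(0.53 * 0.47)
rpb = 0.3907

0.3907


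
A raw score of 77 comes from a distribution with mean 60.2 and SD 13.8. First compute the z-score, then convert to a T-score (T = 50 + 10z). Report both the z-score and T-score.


z = (X - mean) / SD = (77 - 60.2) / 13.8
z = 16.8 / 13.8
z = 1.2174
T-score = T = 50 + 10z
Carry z at full precision (z = 16.8 / 13.8) into the conversion:
T-score = 50 + 10 * (16.8 / 13.8) = 50 + 168 / 13.8
T-score = 50 + 12.1739
T-score = 62.1739

62.1739


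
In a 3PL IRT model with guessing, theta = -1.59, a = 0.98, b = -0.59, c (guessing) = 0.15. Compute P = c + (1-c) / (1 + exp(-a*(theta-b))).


logit = 0.98*(-1.59 - -0.59) = -0.98
P* = 1/(1 + exp(--0.98)) = 0.2729
P = 0.15 + (1 - 0.15) * 0.2729
P = 0.382

0.382


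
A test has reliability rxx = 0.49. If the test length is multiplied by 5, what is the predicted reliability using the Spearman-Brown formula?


r_new = (n * rxx) / (1 + (n-1) * rxx)
r_new = (5 * 0.49) / (1 + 4 * 0.49)
r_new = 2.45 / 2.96
r_new = 0.8277

0.8277


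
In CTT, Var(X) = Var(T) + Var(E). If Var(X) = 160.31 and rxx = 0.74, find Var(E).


var_true = rxx * var_obs = 0.74 * 160.31 = 118.6294
var_error = var_obs - var_true
var_error = 160.31 - 118.6294
var_error = 41.6806

41.6806


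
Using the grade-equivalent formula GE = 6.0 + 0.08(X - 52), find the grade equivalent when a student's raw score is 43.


raw - median = 43 - 52 = -9
slope * diff = 0.08 * -9 = -0.72
GE = 6.0 + -0.72
GE = 5.28

5.28


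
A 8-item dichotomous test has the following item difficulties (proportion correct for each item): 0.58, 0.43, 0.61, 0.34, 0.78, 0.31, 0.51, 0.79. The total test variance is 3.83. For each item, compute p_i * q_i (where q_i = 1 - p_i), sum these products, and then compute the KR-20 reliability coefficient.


For each item, compute p_i * q_i:
  Item 1: 0.58 * 0.42 = 0.2436
  Item 2: 0.43 * 0.57 = 0.2451
  Item 3: 0.61 * 0.39 = 0.2379
  Item 4: 0.34 * 0.66 = 0.2244
  Item 5: 0.78 * 0.22 = 0.1716
  Item 6: 0.31 * 0.69 = 0.2139
  Item 7: 0.51 * 0.49 = 0.2499
  Item 8: 0.79 * 0.21 = 0.1659
Sum(p_i * q_i) = 0.2436 + 0.2451 + 0.2379 + 0.2244 + 0.1716 + 0.2139 + 0.2499 + 0.1659 = 1.7523
KR-20 = (k/(k-1)) * (1 - Sum(p_i*q_i) / Var_total)
= (8/7) * (1 - 1.7523/3.83)
= 1.1429 * 0.5425
KR-20 = 0.62

0.62


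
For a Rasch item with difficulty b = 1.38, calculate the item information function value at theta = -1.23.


P = 1/(1+exp(-(-1.23-1.38))) = 0.0685
I = P*(1-P) = 0.0685 * 0.9315
I = 0.0638

0.0638


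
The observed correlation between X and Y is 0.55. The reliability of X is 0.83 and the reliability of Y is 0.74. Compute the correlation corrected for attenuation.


r_corrected = rxy / sqrt(rxx * ryy)
= 0.55 / sqrt(0.83 * 0.74)
= 0.55 / sqrt(0.6142)
= 0.55 / 0.783709
r_corrected = 0.7018

0.7018


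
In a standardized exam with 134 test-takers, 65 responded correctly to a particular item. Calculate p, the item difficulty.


Item difficulty p = number correct / total examinees
p = 65 / 134
p = 0.4851

0.4851


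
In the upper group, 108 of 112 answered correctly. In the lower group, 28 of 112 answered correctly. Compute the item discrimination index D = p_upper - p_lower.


p_upper = 108/112 = 0.9643
p_lower = 28/112 = 0.25
D = 0.9643 - 0.25 = 0.7143

0.7143


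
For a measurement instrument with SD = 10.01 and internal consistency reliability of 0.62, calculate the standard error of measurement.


SEM = SD * sqrt(1 - rxx)
SEM = 10.01 * sqrt(1 - 0.62)
SEM = 10.01 * sqrt(0.38) = 10.01 * 0.616441
SEM = 6.1706

6.1706


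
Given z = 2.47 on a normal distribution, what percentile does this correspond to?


CDF(z) = 0.5 * (1 + erf(z/sqrt(2)))
erf(1.7466) = 0.9865
CDF = 0.9932
Percentile rank = 0.9932 * 100 = 99.32

99.32


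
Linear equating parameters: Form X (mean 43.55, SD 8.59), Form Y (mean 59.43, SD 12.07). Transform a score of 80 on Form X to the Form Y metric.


slope = SD_Y / SD_X = 12.07 / 8.59 ~ 1.4051
intercept = mean_Y - slope * mean_X = 59.43 - (12.07 / 8.59) * 43.55 ~ -1.7631
Y = slope * X + intercept. To avoid rounding drift from the rounded slope/intercept, evaluate the equivalent form Y = mean_Y + SD_Y * (X - mean_X) / SD_X at full precision:
Y = 59.43 + 12.07 * (80 - 43.55) / 8.59
Y = 59.43 + 12.07 * 36.45 / 8.59
Y = 59.43 + 439.9515 / 8.59
Y = 59.43 + 51.2167
Y = 110.6467

110.6467


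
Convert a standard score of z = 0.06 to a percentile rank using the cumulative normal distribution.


CDF(z) = 0.5 * (1 + erf(z/sqrt(2)))
erf(0.0424) = 0.0478
CDF = 0.5239
Percentile rank = 0.5239 * 100 = 52.39

52.39


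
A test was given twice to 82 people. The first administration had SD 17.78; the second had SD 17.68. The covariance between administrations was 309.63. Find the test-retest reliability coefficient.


r = cov(X,Y) / (SD_X * SD_Y)
r = 309.63 / (17.78 * 17.68)
r = 309.63 / 314.3504
r = 0.985

0.985


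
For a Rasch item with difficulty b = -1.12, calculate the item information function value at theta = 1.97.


P = 1/(1+exp(-(1.97--1.12))) = 0.9565
I = P*(1-P) = 0.9565 * 0.0435
I = 0.0416

0.0416


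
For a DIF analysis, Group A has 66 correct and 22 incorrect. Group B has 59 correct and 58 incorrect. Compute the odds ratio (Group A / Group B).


Odds_A = 66/22 = 3.0
Odds_B = 59/58 = 1.0172
OR = Odds_A / Odds_B = 3.0 / 1.0172
Exactly, OR = (66 * 58) / (22 * 59) = 3828 / 1298
OR = 2.9492

2.9492


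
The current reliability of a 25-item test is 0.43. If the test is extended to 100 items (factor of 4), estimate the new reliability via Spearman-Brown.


r_new = (n * rxx) / (1 + (n-1) * rxx)
r_new = (4 * 0.43) / (1 + 3 * 0.43)
r_new = 1.72 / 2.29
r_new = 0.7511

0.7511


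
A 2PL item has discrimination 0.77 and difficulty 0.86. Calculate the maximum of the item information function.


For 2PL, max info at theta = b = 0.86
I_max = a^2 / 4 = 0.77^2 / 4
= 0.5929 / 4
I_max = 0.1482

0.1482


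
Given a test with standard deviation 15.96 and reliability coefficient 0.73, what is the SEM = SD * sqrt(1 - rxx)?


SEM = SD * sqrt(1 - rxx)
SEM = 15.96 * sqrt(1 - 0.73)
SEM = 15.96 * sqrt(0.27) = 15.96 * 0.519615
SEM = 8.2931

8.2931


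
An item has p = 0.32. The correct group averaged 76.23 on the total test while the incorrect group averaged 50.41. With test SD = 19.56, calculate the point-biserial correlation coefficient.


q = 1 - p = 0.68
rpb = ((M1 - M0) / SD) * sqrt(p * q)
rpb = ((76.23 - 50.41) / 19.56) * sqrt(0.32 * 0.68)
rpb = 0.6158

0.6158


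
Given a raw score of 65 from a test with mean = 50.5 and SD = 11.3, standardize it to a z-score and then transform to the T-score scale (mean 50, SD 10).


z = (X - mean) / SD = (65 - 50.5) / 11.3
z = 14.5 / 11.3
z = 1.2832
T-score = T = 50 + 10z
Carry z at full precision (z = 14.5 / 11.3) into the conversion:
T-score = 50 + 10 * (14.5 / 11.3) = 50 + 145 / 11.3
T-score = 50 + 12.8319
T-score = 62.8319

62.8319
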